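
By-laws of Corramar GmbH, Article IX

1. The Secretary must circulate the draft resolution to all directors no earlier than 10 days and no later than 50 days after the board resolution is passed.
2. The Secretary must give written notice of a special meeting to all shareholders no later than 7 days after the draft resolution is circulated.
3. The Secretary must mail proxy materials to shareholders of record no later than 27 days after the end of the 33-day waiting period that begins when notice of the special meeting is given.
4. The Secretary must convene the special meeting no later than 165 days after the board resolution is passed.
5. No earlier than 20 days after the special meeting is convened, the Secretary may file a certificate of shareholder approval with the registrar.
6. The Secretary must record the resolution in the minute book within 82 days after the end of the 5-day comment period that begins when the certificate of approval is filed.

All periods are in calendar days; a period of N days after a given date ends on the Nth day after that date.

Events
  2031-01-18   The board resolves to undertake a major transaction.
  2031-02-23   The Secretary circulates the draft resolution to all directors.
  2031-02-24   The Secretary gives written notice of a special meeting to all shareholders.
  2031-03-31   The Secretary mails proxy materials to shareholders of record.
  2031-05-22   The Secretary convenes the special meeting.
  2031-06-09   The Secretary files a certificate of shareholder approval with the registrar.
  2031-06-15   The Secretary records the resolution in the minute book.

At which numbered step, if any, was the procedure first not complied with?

Step 5

(1) the permitted window runs from 2031-01-18 + 10 = 2031-01-28 to 2031-01-18 + 50 = 2031-03-09; done 2031-02-23, which is between those dates.
(2) due by 2031-02-23 + 7 days = 2031-03-02; 2031-02-24 is within that limit.
(3) due by 2031-03-29 + 27 days = 2031-04-25; done 2031-03-31 — timely.
(4) due by 2031-01-18 + 165 days = 2031-07-02; completed 2031-05-22, before the deadline.
(5) permitted from 2031-05-22 + 20 days = 2031-06-11 onward; 2031-06-09 is 2 days before the earliest permitted date.
That is the first point of non-compliance.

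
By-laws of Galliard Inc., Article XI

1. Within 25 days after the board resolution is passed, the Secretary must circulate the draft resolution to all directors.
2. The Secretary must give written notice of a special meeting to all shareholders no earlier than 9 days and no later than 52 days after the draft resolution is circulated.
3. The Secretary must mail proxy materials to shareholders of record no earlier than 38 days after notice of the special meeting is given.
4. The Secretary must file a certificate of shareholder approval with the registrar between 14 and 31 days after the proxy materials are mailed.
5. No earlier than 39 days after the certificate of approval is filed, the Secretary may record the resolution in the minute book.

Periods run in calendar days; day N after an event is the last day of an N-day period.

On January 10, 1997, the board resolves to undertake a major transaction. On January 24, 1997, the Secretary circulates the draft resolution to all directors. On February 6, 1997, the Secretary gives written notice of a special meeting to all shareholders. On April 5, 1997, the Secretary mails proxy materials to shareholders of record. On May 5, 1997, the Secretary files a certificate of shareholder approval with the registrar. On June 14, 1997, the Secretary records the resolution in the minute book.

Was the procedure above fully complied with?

Step 1 — counting 25 days from January 10, 1997 (when the board resolution is passed) gives a deadline of February 4, 1997; January 24, 1997 is within that limit.
Step 2 — 9 and 52 days from January 24, 1997 (when the draft resolution is circulated) are February 2, 1997 and March 17, 1997 respectively; done February 6, 1997 — within the window.
Step 3 — must wait 38 days from February 6, 1997 (when notice of the special meeting is given), so not before March 16, 1997; done April 5, 1997 — permitted.
Step 4 — 14 and 31 days from April 5, 1997 (when the proxy materials are mailed) are April 19, 1997 and May 6, 1997 respectively; done May 5, 1997 — within the window.
Step 5 — must wait 39 days from May 5, 1997 (when the certificate of approval is filed), so not before June 13, 1997; done June 14, 1997 — permitted.

Yes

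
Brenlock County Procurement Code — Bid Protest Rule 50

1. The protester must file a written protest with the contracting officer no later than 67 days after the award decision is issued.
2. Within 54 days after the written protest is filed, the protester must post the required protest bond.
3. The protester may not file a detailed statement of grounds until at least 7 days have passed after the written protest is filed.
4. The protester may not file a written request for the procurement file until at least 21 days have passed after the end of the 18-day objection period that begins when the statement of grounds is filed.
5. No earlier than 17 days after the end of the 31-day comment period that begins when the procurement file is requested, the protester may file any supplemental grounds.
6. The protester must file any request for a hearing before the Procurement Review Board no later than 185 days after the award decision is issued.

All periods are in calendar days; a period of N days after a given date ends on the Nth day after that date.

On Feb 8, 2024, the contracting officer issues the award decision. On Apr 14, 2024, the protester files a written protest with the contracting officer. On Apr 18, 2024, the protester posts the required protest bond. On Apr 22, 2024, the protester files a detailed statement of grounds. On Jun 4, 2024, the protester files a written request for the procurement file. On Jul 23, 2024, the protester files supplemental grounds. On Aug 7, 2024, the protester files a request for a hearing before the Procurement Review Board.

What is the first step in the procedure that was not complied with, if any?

Step 1 — counting 67 days from Feb 8, 2024 (when the award decision is issued) gives a deadline of Apr 15, 2024; done Apr 14, 2024 — timely.
Step 2 — counting 54 days from Apr 14, 2024 (when the written protest is filed) gives a deadline of Jun 7, 2024; done Apr 18, 2024 — timely.
Step 3 — must wait 7 days from Apr 14, 2024 (when the written protest is filed), so not before Apr 21, 2024; Apr 22, 2024 is on or after that date.
Step 4 — must wait 21 days from May 10, 2024 (end of the 18-day objection period, which began when the statement of grounds is filed on Apr 22, 2024), so not before May 31, 2024; done Jun 4, 2024, after the minimum wait.
Step 5 — must wait 17 days from Jul 5, 2024 (end of the 31-day comment period, which began when the procurement file is requested on Jun 4, 2024), so not before Jul 22, 2024; Jul 23, 2024 is on or after that date.
Step 6 — counting 185 days from Feb 8, 2024 (when the award decision is issued) gives a deadline of Aug 11, 2024; done Aug 7, 2024 — timely.

None — every step was satisfied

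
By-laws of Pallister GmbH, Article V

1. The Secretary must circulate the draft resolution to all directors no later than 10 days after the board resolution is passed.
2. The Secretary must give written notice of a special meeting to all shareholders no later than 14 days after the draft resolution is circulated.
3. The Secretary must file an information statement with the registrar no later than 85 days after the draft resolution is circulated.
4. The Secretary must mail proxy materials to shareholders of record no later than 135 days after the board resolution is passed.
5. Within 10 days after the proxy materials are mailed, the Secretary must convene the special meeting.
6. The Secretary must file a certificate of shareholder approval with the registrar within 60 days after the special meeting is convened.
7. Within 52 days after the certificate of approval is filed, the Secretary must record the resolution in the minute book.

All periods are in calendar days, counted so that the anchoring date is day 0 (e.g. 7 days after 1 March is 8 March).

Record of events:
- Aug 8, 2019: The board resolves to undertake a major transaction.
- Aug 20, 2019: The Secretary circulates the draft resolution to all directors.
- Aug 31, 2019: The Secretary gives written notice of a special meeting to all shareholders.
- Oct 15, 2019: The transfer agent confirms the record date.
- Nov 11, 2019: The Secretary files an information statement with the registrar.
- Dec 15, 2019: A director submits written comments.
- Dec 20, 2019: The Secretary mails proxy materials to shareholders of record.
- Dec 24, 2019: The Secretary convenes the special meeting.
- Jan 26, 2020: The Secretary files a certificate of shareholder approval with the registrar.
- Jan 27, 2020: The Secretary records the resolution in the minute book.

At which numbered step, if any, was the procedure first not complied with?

Step 1

(1) due by Aug 8, 2019 + 10 days = Aug 18, 2019; Aug 20, 2019 misses that deadline by 2 days.
The procedure was therefore not followed at step 1.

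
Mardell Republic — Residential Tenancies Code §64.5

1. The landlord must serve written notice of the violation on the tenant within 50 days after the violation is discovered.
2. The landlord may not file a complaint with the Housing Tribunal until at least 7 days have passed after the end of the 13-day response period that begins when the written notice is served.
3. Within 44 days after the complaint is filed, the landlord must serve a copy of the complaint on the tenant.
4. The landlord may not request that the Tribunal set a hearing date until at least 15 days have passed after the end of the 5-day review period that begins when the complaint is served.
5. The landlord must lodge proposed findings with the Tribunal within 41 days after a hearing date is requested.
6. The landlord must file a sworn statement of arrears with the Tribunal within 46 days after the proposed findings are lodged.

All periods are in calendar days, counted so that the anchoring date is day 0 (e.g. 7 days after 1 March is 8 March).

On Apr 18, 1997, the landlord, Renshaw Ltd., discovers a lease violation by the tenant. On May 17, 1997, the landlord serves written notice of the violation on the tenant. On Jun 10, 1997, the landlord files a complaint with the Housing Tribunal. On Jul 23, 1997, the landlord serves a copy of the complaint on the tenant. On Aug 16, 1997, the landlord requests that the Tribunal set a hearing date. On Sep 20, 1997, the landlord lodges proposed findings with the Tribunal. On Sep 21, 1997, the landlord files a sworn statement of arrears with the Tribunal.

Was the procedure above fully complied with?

Yes

Step 1: 50 days after Apr 18, 1997 (when the violation is discovered) is Jun 7, 1997; completed May 17, 1997, before the deadline.
Step 2: the earliest permitted date is 7 days after May 30, 1997 (end of the 13-day response period, which began when the written notice is served on May 17, 1997), i.e. Jun 6, 1997; done Jun 10, 1997 — permitted.
Step 3: 44 days after Jun 10, 1997 (when the complaint is filed) is Jul 24, 1997; done Jul 23, 1997 — timely.
Step 4: the earliest permitted date is 15 days after Jul 28, 1997 (end of the 5-day review period, which began when the complaint is served on Jul 23, 1997), i.e. Aug 12, 1997; done Aug 16, 1997 — permitted.
Step 5: 41 days after Aug 16, 1997 (when a hearing date is requested) is Sep 26, 1997; completed Sep 20, 1997, before the deadline.
Step 6: 46 days after Sep 20, 1997 (when the proposed findings are lodged) is Nov 5, 1997; completed Sep 21, 1997, before the deadline.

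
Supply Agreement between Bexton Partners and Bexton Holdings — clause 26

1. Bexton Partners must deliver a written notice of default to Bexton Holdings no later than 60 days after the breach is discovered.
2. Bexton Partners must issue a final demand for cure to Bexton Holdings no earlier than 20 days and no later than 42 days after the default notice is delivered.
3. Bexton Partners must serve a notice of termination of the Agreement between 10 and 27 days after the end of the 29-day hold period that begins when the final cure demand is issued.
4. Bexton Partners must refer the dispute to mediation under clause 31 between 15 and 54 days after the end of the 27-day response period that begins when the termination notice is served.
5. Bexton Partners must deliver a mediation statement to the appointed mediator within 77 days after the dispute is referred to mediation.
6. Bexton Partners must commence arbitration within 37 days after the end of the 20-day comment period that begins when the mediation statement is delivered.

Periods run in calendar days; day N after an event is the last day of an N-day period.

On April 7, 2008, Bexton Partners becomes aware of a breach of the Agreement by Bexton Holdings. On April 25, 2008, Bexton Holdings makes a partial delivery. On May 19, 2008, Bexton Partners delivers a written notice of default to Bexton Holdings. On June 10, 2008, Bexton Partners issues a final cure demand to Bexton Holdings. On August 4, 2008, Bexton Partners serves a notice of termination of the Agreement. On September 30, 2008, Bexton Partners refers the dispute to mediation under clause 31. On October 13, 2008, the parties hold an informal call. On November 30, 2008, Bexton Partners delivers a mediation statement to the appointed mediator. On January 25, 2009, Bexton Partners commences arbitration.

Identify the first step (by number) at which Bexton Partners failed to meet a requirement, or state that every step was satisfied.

Step 1: 60 days after April 7, 2008 (when the breach is discovered) is June 6, 2008; done May 19, 2008 — timely.
Step 2: the window is 20–42 days after May 19, 2008 (when the default notice is delivered), so June 8, 2008 through June 30, 2008; done June 10, 2008 — within the window.
Step 3: the window is 10–27 days after July 9, 2008 (end of the 29-day hold period, which began when the final cure demand is issued on June 10, 2008), so July 19, 2008 through August 5, 2008; done August 4, 2008 — within the window.
Step 4: the window is 15–54 days after August 31, 2008 (end of the 27-day response period, which began when the termination notice is served on August 4, 2008), so September 15, 2008 through October 24, 2008; September 30, 2008 falls inside that range.
Step 5: 77 days after September 30, 2008 (when the dispute is referred to mediation) is December 16, 2008; November 30, 2008 is within that limit.
Step 6: 37 days after December 20, 2008 (end of the 20-day comment period, which began when the mediation statement is delivered on November 30, 2008) is January 26, 2009; completed January 25, 2009, before the deadline.

None — every step was satisfied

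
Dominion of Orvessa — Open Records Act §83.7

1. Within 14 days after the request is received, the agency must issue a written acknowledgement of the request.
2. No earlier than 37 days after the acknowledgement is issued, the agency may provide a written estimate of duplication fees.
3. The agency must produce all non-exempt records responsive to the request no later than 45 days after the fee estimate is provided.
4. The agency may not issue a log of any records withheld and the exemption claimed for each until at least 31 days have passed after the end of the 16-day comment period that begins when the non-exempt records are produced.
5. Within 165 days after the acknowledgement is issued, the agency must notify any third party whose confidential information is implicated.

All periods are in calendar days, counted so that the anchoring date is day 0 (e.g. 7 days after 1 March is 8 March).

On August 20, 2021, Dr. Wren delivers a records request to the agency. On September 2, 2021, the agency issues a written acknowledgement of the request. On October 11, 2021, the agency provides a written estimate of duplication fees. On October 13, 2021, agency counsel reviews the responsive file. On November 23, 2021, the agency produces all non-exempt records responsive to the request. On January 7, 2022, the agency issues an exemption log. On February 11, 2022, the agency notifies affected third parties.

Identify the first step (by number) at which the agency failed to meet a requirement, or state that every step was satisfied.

Step 4

Step 1: 14 days after August 20, 2021 (when the request is received) is September 3, 2021; September 2, 2021 is within that limit.
Step 2: the earliest permitted date is 37 days after September 2, 2021 (when the acknowledgement is issued), i.e. October 9, 2021; done October 11, 2021 — permitted.
Step 3: 45 days after October 11, 2021 (when the fee estimate is provided) is November 25, 2021; done November 23, 2021 — timely.
Step 4: the earliest permitted date is 31 days after December 9, 2021 (end of the 16-day comment period, which began when the non-exempt records are produced on November 23, 2021), i.e. January 9, 2022; done January 7, 2022 — 2 days too early.
The procedure was therefore not followed at step 4.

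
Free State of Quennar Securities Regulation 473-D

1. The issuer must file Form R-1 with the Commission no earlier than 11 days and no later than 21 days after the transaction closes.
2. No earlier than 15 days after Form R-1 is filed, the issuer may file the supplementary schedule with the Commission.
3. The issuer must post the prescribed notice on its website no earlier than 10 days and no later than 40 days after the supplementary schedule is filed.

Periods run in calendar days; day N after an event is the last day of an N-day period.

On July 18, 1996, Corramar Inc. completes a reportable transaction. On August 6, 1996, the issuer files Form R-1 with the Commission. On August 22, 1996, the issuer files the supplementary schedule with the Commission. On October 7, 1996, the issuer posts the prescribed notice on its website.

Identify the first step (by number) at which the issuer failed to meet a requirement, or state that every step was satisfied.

Step 3

Step 1 — 11 and 21 days from July 18, 1996 (when the transaction closes) are July 29, 1996 and August 8, 1996 respectively; done August 6, 1996, which is between those dates.
Step 2 — must wait 15 days from August 6, 1996 (when Form R-1 is filed), so not before August 21, 1996; August 22, 1996 is on or after that date.
Step 3 — 10 and 40 days from August 22, 1996 (when the supplementary schedule is filed) are September 1, 1996 and October 1, 1996 respectively; October 7, 1996 is 6 days past the end of the window.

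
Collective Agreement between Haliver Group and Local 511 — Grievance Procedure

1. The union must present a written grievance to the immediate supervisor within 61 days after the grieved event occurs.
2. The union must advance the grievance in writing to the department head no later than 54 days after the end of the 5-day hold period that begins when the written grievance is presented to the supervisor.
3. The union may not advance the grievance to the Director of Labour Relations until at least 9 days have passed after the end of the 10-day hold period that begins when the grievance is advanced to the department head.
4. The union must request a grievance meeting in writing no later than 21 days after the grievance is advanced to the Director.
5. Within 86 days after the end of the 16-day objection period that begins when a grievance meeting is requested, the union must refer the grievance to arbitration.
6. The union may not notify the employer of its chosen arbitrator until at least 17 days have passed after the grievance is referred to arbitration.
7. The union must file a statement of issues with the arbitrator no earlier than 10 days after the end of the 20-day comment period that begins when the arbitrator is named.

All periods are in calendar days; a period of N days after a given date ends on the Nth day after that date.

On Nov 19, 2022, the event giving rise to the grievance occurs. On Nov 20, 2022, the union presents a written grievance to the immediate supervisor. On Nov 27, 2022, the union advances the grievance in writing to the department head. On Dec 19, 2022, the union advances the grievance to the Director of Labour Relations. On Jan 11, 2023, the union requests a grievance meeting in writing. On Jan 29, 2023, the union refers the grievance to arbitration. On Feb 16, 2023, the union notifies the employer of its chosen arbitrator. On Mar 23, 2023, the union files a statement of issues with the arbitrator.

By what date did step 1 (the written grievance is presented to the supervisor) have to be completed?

Jan 19, 2023

Step 1 runs from Nov 19, 2022, when the grieved event occurs. 61 days after Nov 19, 2022 is Jan 19, 2023.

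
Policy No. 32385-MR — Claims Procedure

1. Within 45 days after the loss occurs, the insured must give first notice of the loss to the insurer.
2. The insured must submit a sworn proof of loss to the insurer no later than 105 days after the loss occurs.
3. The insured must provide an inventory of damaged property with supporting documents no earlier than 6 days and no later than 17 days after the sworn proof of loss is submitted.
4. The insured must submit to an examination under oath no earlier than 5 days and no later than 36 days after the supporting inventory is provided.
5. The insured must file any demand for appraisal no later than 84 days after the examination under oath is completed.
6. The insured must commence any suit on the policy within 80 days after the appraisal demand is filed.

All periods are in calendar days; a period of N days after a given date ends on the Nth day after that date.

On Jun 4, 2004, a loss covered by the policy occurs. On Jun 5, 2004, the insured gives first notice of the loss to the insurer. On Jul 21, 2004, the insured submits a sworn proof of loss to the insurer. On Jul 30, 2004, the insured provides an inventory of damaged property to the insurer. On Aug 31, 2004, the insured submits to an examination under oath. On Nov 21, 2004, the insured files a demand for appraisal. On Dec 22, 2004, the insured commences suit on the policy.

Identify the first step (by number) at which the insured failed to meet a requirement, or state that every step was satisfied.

(1) due by Jun 4, 2004 + 45 days = Jul 19, 2004; completed Jun 5, 2004, before the deadline.
(2) due by Jun 4, 2004 + 105 days = Sep 17, 2004; completed Jul 21, 2004, before the deadline.
(3) the permitted window runs from Jul 21, 2004 + 6 = Jul 27, 2004 to Jul 21, 2004 + 17 = Aug 7, 2004; done Jul 30, 2004 — within the window.
(4) the permitted window runs from Jul 30, 2004 + 5 = Aug 4, 2004 to Jul 30, 2004 + 36 = Sep 4, 2004; done Aug 31, 2004 — within the window.
(5) due by Aug 31, 2004 + 84 days = Nov 23, 2004; done Nov 21, 2004 — timely.
(6) due by Nov 21, 2004 + 80 days = Feb 9, 2005; completed Dec 22, 2004, before the deadline.

None — every step was satisfied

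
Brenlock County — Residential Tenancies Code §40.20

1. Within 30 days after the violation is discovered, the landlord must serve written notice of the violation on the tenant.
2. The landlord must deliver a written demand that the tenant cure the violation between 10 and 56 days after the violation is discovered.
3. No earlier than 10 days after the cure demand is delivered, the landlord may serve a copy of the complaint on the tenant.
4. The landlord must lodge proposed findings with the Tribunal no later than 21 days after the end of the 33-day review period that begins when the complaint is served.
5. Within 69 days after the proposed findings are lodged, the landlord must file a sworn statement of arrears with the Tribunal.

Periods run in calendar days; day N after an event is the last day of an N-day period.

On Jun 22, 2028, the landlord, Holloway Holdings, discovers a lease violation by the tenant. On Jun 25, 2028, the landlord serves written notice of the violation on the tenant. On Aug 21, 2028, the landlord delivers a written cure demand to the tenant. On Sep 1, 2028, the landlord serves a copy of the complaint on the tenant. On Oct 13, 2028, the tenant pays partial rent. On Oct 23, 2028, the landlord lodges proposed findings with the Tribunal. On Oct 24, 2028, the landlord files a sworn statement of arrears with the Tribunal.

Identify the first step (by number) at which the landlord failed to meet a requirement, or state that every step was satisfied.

Step 1 — counting 30 days from Jun 22, 2028 (when the violation is discovered) gives a deadline of Jul 22, 2028; completed Jun 25, 2028, before the deadline.
Step 2 — 10 and 56 days from Jun 22, 2028 (when the violation is discovered) are Jul 2, 2028 and Aug 17, 2028 respectively; done Aug 21, 2028 — 4 days after the window closed.
That is the first point of non-compliance.

Step 2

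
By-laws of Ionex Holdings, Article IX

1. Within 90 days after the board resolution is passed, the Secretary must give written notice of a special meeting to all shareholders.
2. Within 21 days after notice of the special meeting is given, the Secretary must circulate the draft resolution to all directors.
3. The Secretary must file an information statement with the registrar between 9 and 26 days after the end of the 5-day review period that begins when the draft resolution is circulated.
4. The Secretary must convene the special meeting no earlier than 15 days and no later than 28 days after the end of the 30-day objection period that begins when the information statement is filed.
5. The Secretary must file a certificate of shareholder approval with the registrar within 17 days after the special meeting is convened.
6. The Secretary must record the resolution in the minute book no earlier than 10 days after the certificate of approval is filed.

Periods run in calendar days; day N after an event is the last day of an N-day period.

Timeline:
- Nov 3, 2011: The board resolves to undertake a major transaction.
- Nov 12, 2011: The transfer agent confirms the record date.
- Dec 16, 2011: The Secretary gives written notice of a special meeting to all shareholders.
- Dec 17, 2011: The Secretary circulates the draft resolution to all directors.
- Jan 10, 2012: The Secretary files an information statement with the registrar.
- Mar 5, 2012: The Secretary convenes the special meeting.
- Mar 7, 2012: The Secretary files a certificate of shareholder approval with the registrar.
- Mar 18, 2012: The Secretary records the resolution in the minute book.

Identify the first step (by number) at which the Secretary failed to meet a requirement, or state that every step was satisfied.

Step 1: 90 days after Nov 3, 2011 (when the board resolution is passed) is Feb 1, 2012; done Dec 16, 2011 — timely.
Step 2: 21 days after Dec 16, 2011 (when notice of the special meeting is given) is Jan 6, 2012; completed Dec 17, 2011, before the deadline.
Step 3: the window is 9–26 days after Dec 22, 2011 (end of the 5-day review period, which began when the draft resolution is circulated on Dec 17, 2011), so Dec 31, 2011 through Jan 17, 2012; done Jan 10, 2012 — within the window.
Step 4: the window is 15–28 days after Feb 9, 2012 (end of the 30-day objection period, which began when the information statement is filed on Jan 10, 2012), so Feb 24, 2012 through Mar 8, 2012; done Mar 5, 2012 — within the window.
Step 5: 17 days after Mar 5, 2012 (when the special meeting is convened) is Mar 22, 2012; completed Mar 7, 2012, before the deadline.
Step 6: the earliest permitted date is 10 days after Mar 7, 2012 (when the certificate of approval is filed), i.e. Mar 17, 2012; Mar 18, 2012 is on or after that date.

None — every step was satisfied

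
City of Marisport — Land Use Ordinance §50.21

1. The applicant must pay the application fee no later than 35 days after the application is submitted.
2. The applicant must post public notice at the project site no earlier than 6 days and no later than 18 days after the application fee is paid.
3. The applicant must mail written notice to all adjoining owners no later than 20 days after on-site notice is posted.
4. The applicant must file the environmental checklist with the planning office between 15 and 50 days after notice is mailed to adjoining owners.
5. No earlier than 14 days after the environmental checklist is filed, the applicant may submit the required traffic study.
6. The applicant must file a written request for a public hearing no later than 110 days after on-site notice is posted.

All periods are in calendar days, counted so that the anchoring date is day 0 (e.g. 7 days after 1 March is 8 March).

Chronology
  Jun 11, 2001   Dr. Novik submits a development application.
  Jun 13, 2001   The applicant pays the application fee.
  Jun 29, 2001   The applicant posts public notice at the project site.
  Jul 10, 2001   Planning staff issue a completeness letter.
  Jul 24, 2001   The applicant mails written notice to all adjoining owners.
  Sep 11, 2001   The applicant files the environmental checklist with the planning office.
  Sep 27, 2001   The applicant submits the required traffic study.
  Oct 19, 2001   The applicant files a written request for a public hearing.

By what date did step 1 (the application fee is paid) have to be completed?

Jul 16, 2001

Step 1 runs from Jun 11, 2001, when the application is submitted. 35 days after Jun 11, 2001 is Jul 16, 2001.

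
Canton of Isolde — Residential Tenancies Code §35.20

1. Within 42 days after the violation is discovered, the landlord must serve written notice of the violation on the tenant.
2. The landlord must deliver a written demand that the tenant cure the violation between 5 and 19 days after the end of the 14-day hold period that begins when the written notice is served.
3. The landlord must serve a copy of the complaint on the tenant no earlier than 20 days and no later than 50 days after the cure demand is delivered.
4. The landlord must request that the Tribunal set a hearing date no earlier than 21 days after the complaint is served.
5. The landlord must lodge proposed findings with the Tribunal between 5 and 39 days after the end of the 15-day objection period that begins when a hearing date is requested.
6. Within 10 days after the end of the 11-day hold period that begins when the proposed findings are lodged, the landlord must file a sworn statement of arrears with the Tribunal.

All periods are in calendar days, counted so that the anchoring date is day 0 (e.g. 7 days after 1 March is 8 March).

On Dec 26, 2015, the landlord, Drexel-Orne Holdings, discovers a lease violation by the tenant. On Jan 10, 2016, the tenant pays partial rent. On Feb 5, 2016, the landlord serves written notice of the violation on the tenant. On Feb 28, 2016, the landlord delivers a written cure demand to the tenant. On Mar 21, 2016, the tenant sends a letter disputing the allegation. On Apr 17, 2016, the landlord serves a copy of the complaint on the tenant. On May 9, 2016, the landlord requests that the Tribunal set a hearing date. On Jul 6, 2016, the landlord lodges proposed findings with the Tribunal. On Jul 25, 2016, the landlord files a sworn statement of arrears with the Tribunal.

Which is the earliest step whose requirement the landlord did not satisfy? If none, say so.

Step 1 — counting 42 days from Dec 26, 2015 (when the violation is discovered) gives a deadline of Feb 6, 2016; completed Feb 5, 2016, before the deadline.
Step 2 — 5 and 19 days from Feb 19, 2016 (end of the 14-day hold period, which began when the written notice is served on Feb 5, 2016) are Feb 24, 2016 and Mar 9, 2016 respectively; Feb 28, 2016 falls inside that range.
Step 3 — 20 and 50 days from Feb 28, 2016 (when the cure demand is delivered) are Mar 19, 2016 and Apr 18, 2016 respectively; Apr 17, 2016 falls inside that range.
Step 4 — must wait 21 days from Apr 17, 2016 (when the complaint is served), so not before May 8, 2016; done May 9, 2016 — permitted.
Step 5 — 5 and 39 days from May 24, 2016 (end of the 15-day objection period, which began when a hearing date is requested on May 9, 2016) are May 29, 2016 and Jul 2, 2016 respectively; done Jul 6, 2016 — 4 days after the window closed.
Later steps need not be reached.

Step 5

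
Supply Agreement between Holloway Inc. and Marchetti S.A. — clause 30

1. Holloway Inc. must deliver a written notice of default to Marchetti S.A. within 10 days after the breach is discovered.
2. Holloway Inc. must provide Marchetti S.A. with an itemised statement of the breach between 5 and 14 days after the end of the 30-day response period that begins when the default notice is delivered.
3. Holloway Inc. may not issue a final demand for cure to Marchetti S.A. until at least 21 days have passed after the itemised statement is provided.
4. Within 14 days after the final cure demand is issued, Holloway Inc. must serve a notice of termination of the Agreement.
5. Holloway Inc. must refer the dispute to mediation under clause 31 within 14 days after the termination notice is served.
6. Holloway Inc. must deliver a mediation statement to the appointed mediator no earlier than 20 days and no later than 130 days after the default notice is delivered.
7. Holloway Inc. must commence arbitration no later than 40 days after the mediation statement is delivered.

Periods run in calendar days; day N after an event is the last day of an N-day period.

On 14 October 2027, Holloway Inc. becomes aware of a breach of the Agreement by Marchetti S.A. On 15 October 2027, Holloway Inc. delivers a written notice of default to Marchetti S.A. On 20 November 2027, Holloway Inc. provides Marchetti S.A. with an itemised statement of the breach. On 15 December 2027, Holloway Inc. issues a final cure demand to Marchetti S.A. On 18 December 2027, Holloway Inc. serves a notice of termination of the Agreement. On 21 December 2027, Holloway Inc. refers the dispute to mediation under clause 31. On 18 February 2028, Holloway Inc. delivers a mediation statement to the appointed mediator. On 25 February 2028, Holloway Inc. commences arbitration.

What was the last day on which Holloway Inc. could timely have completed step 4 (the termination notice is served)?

Step 4 runs from 15 December 2027, when the final cure demand is issued. 14 days after 15 December 2027 is 29 December 2027.

29 December 2027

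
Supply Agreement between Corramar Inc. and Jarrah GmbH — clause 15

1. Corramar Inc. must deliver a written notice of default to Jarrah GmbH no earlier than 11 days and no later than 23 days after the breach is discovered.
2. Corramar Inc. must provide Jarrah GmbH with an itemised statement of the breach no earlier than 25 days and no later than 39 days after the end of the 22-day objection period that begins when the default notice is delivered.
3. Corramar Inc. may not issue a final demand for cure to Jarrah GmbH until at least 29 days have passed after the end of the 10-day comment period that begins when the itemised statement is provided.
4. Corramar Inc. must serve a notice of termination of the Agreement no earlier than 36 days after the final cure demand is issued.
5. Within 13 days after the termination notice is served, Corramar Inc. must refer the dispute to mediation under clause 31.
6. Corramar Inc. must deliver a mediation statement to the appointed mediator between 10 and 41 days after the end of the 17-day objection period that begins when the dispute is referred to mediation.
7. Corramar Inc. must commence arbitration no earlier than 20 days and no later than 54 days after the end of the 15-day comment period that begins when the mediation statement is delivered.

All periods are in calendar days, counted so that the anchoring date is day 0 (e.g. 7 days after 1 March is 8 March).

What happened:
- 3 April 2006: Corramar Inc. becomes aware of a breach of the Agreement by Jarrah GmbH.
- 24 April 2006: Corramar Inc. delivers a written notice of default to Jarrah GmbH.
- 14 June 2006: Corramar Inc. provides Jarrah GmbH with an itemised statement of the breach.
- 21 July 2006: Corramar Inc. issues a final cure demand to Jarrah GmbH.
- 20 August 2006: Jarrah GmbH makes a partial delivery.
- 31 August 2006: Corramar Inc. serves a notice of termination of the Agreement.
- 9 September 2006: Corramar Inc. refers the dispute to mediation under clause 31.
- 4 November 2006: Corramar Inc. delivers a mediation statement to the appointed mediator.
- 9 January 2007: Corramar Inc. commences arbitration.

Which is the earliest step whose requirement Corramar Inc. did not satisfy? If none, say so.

(1) the permitted window runs from 3 April 2006 + 11 = 14 April 2006 to 3 April 2006 + 23 = 26 April 2006; 24 April 2006 falls inside that range.
(2) the permitted window runs from 16 May 2006 + 25 = 10 June 2006 to 16 May 2006 + 39 = 24 June 2006; done 14 June 2006 — within the window.
(3) permitted from 24 June 2006 + 29 days = 23 July 2006 onward; 21 July 2006 is 2 days before the earliest permitted date.
That is the first point of non-compliance.

Step 3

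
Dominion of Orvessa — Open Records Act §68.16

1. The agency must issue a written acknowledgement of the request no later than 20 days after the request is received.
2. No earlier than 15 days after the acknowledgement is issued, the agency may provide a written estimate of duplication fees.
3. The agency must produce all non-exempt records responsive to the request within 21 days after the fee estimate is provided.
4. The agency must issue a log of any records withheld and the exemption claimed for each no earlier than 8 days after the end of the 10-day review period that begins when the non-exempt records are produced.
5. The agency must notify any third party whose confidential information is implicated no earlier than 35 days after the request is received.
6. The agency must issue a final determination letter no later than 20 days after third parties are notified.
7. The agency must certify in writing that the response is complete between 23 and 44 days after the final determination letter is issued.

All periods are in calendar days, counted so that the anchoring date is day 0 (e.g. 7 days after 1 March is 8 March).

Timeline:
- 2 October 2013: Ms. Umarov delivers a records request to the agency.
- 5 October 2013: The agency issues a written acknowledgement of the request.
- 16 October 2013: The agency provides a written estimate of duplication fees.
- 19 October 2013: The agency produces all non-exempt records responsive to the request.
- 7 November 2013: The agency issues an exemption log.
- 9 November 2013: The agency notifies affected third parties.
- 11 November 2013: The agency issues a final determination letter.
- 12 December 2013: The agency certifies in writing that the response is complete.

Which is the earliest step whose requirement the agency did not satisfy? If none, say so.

Step 1 — counting 20 days from 2 October 2013 (when the request is received) gives a deadline of 22 October 2013; 5 October 2013 is within that limit.
Step 2 — must wait 15 days from 5 October 2013 (when the acknowledgement is issued), so not before 20 October 2013; 16 October 2013 is 4 days before the earliest permitted date.
The analysis stops there.

Step 2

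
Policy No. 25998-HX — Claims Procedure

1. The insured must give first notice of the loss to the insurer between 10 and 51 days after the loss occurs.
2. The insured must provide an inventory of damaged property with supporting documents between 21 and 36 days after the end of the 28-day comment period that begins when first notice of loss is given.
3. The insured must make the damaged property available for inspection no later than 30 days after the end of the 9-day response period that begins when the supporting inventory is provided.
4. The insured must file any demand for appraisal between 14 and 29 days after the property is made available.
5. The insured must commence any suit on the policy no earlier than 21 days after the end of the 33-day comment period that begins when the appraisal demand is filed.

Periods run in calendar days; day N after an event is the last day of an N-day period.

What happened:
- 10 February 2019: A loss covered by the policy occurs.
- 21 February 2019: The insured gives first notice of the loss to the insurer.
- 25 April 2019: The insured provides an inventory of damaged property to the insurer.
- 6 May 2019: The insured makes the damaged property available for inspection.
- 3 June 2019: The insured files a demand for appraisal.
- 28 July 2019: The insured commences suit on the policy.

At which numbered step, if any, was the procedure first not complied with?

None — every step was satisfied

Step 1 — 10 and 51 days from 10 February 2019 (when the loss occurs) are 20 February 2019 and 2 April 2019 respectively; done 21 February 2019, which is between those dates.
Step 2 — 21 and 36 days from 21 March 2019 (end of the 28-day comment period, which began when first notice of loss is given on 21 February 2019) are 11 April 2019 and 26 April 2019 respectively; 25 April 2019 falls inside that range.
Step 3 — counting 30 days from 4 May 2019 (end of the 9-day response period, which began when the supporting inventory is provided on 25 April 2019) gives a deadline of 3 June 2019; done 6 May 2019 — timely.
Step 4 — 14 and 29 days from 6 May 2019 (when the property is made available) are 20 May 2019 and 4 June 2019 respectively; 3 June 2019 falls inside that range.
Step 5 — must wait 21 days from 6 July 2019 (end of the 33-day comment period, which began when the appraisal demand is filed on 3 June 2019), so not before 27 July 2019; done 28 July 2019 — permitted.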